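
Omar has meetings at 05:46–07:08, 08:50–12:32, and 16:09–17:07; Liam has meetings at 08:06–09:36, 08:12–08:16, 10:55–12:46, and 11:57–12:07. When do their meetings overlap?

08:50-09:36, 10:55-12:32

B, merged: 08:06-09:36, 10:55-12:46.
05:46-07:08 falls entirely outside B.
08:50-12:32 overlaps B on 08:50-09:36, 10:55-12:32.
16:09-17:07 falls entirely outside B.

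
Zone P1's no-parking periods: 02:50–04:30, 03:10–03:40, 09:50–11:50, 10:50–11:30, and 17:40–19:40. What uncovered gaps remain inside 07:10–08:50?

The merged coverage is 02:50–04:30, 09:50–11:50, 17:40–19:40.
Uncovered inside 07:10–08:50: 07:10–08:50.

07:10–08:50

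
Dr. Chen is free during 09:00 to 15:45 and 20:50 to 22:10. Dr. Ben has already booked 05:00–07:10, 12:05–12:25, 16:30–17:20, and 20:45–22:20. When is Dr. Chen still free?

09:00–15:45 with B removed leaves 09:00–12:05, 12:25–15:45.
20:50–22:10 lies entirely inside B → drops out.

09:00–12:05, 12:25–15:45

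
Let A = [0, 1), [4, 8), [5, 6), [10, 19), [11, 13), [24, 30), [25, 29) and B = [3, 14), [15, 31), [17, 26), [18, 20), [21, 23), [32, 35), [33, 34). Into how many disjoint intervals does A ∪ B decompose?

3

Merge the first list: [0, 1), [4, 8), [10, 19), [24, 30).
Merge the second list: [3, 14), [15, 31), [32, 35).
A ∪ B = [0, 1), [3, 31), [32, 35).
That is 3 disjoint pieces.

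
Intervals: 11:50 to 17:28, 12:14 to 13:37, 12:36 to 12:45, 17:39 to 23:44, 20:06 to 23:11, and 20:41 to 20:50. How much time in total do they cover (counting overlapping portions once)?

Merged: 11:50-17:28, 17:39-23:44.
Lengths: 5 h 38 min + 6 h 5 min = 11 h 43 min.

11 h 43 min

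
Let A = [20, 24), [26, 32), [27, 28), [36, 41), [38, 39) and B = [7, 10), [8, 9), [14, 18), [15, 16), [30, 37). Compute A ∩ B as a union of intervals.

[30, 32) ∪ [36, 37)

Merge the first list: [20, 24), [26, 32), [36, 41).
Merge the second list: [7, 10), [14, 18), [30, 37).
[20, 24): no overlap with the second set.
[26, 32) meets the second set on [30, 32).
[36, 41) meets the second set on [36, 37).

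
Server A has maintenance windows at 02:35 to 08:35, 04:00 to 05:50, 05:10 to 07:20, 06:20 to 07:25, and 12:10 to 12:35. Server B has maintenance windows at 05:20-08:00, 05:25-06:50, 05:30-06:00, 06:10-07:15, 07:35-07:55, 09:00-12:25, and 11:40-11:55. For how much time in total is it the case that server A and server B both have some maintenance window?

A, merged: 02:35–08:35, 12:10–12:35.
B, merged: 05:20–08:00, 09:00–12:25.
A ∩ B = 05:20–08:00, 12:10–12:25.
Total: 2 h 40 min + 15 min = 2 h 55 min.

2 h 55 min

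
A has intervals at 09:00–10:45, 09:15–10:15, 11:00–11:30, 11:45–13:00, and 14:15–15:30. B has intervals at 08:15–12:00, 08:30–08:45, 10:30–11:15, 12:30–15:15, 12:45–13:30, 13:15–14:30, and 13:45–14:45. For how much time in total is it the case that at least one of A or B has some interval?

Merge the first list: 09:00–10:45, 11:00–11:30, 11:45–13:00, 14:15–15:30.
Merge the second list: 08:15–12:00, 12:30–15:15.
A ∪ B = 08:15–15:30.
Total: 7 h 15 min.

7 h 15 min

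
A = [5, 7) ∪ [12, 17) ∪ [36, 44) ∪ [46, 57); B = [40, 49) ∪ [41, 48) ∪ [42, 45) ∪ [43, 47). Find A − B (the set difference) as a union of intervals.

[5, 7) ∪ [12, 17) ∪ [36, 40) ∪ [49, 57)

Second set merges to [40, 49).
[5, 7): no B overlap → unchanged.
[12, 17): no B overlap → unchanged.
[36, 44) minus B → [36, 40).
[46, 57) minus B → [49, 57).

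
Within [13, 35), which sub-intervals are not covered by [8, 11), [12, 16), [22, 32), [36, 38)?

[16, 22) ∪ [32, 35)

Covered (merged): [8, 11), [12, 16), [22, 32), [36, 38).
Uncovered inside [13, 35): [16, 22), [32, 35).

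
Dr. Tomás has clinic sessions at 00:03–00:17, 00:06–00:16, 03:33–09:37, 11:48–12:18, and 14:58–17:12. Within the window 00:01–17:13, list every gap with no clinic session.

00:01-00:03, 00:17-03:33, 09:37-11:48, 12:18-14:58, 17:12-17:13

Covered (merged): 00:03-00:17, 03:33-09:37, 11:48-12:18, 14:58-17:12.
Uncovered inside 00:01-17:13: 00:01-00:03, 00:17-03:33, 09:37-11:48, 12:18-14:58, 17:12-17:13.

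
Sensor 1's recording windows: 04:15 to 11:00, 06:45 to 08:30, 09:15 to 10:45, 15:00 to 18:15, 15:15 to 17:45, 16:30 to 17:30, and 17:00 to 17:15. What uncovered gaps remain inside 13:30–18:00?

13:30–15:00

Covered (merged): 04:15–11:00, 15:00–18:15.
Complement within 13:30–18:00: 13:30–15:00.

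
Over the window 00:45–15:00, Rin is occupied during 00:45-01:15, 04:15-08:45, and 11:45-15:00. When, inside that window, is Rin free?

01:15–04:15, 08:45–11:45

The merged coverage is 00:45–01:15, 04:15–08:45, 11:45–15:00.
Gaps within 00:45–15:00: 01:15–04:15, 08:45–11:45.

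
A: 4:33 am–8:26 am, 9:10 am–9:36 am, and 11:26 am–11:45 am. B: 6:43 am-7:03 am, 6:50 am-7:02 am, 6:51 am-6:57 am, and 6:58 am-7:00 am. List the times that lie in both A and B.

6:43 am–7:03 am

B, merged: 6:43 am–7:03 am.
4:33 am–8:26 am ∩ B → 6:43 am–7:03 am.
9:10 am–9:36 am meets no B interval.
11:26 am–11:45 am meets no B interval.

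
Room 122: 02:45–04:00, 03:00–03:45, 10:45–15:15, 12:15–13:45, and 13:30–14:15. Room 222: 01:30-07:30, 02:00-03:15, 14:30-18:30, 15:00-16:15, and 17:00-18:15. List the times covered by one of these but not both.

01:30-02:45, 04:00-07:30, 10:45-14:30, 15:15-18:30

Merge the first list: 02:45-04:00, 10:45-15:15.
Merge the second list: 01:30-07:30, 14:30-18:30.
Only in the first: 10:45-14:30.
Only in the second: 01:30-02:45, 04:00-07:30, 15:15-18:30.
Together these are the periods covered by exactly one.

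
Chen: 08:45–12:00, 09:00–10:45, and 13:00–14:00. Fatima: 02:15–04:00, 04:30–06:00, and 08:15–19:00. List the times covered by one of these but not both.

02:15–04:00, 04:30–06:00, 08:15–08:45, 12:00–13:00, 14:00–19:00

A, merged: 08:45–12:00, 13:00–14:00.
A \ B = none.
B \ A = 02:15–04:00, 04:30–06:00, 08:15–08:45, 12:00–13:00, 14:00–19:00.
Union of the two gives the symmetric difference.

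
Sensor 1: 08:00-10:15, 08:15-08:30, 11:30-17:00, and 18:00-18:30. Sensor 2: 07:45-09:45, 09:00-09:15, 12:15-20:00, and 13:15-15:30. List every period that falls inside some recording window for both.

First set merges to 08:00–10:15, 11:30–17:00, 18:00–18:30.
Second set merges to 07:45–09:45, 12:15–20:00.
08:00–10:15 overlaps B on 08:00–09:45.
11:30–17:00 overlaps B on 12:15–17:00.
18:00–18:30 overlaps B on 18:00–18:30.

08:00–09:45, 12:15–17:00, 18:00–18:30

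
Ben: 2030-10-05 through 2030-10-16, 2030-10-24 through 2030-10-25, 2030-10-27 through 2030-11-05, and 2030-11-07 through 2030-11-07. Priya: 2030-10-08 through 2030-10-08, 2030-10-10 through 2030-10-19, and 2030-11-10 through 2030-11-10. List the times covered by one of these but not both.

Only in the first: 2030-10-05 through 2030-10-07, 2030-10-09 through 2030-10-09, 2030-10-24 through 2030-10-25, 2030-10-27 through 2030-11-05, 2030-11-07 through 2030-11-07.
Only in the second: 2030-10-17 through 2030-10-19, 2030-11-10 through 2030-11-10.
Together these are the periods covered by exactly one.

2030-10-05 through 2030-10-07, 2030-10-09 through 2030-10-09, 2030-10-17 through 2030-10-19, 2030-10-24 through 2030-10-25, 2030-10-27 through 2030-11-05, 2030-11-07 through 2030-11-07, 2030-11-10 through 2030-11-10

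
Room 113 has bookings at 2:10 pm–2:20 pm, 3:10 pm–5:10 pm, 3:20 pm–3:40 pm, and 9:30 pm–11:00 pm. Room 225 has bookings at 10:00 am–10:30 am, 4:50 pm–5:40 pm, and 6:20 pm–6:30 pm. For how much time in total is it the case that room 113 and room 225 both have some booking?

20 min

First set merges to 2:10 pm–2:20 pm, 3:10 pm–5:10 pm, 9:30 pm–11:00 pm.
A ∩ B = 4:50 pm–5:10 pm.
Total: 20 min.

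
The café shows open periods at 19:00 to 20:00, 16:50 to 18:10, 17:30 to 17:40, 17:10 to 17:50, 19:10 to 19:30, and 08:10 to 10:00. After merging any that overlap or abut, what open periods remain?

Sort by start: 08:10–10:00, 16:50–18:10, 17:10–17:50, 17:30–17:40, 19:00–20:00, 19:10–19:30.
16:50–18:10 is disjoint → start new block.
17:10–17:50 overlaps/touches 16:50–18:10 → extend to 16:50–18:10.
17:30–17:40 overlaps/touches 16:50–18:10 → extend to 16:50–18:10.
19:00–20:00 is disjoint → start new block.
19:10–19:30 overlaps/touches 19:00–20:00 → extend to 19:00–20:00.

08:10–10:00, 16:50–18:10, 19:00–20:00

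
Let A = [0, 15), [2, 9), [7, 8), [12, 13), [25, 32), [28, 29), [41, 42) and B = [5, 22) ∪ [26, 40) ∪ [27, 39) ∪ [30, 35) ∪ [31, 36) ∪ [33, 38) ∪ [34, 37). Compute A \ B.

First set merges to [0, 15), [25, 32), [41, 42).
Second set merges to [5, 22), [26, 40).
[0, 15) \ B = [0, 5).
[25, 32) \ B = [25, 26).
[41, 42): nothing removed.

[0, 5) ∪ [25, 26) ∪ [41, 42)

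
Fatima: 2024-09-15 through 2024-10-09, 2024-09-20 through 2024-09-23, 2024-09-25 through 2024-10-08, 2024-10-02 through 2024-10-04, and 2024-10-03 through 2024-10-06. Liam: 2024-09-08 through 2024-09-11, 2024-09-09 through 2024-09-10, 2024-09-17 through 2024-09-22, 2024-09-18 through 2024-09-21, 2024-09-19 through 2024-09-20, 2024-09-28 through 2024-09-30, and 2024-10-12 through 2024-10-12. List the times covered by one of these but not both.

2024-09-08 through 2024-09-11, 2024-09-15 through 2024-09-16, 2024-09-23 through 2024-09-27, 2024-10-01 through 2024-10-09, 2024-10-12 through 2024-10-12

Merge the first list: 2024-09-15 through 2024-10-09.
Merge the second list: 2024-09-08 through 2024-09-11, 2024-09-17 through 2024-09-22, 2024-09-28 through 2024-09-30, 2024-10-12 through 2024-10-12.
A \ B = 2024-09-15 through 2024-09-16, 2024-09-23 through 2024-09-27, 2024-10-01 through 2024-10-09.
B \ A = 2024-09-08 through 2024-09-11, 2024-10-12 through 2024-10-12.
Union of the two gives the symmetric difference.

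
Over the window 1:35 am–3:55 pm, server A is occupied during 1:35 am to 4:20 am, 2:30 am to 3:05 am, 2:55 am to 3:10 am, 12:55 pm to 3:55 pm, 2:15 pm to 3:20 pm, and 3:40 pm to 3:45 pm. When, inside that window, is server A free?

4:20 am–12:55 pm

Covered (merged): 1:35 am–4:20 am, 12:55 pm–3:55 pm.
Complement within 1:35 am–3:55 pm: 4:20 am–12:55 pm.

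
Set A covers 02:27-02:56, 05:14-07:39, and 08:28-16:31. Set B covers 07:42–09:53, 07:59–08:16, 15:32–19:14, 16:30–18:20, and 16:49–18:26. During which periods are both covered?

08:28-09:53, 15:32-16:31

Merge the second list: 07:42-09:53, 15:32-19:14.
02:27-02:56: no overlap with the second set.
05:14-07:39: no overlap with the second set.
08:28-16:31 meets the second set on 08:28-09:53, 15:32-16:31.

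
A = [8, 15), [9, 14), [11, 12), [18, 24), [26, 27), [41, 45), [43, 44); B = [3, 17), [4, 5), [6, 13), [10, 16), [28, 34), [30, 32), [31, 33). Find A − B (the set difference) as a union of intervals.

[18, 24) ∪ [26, 27) ∪ [41, 45)

Merge the first list: [8, 15), [18, 24), [26, 27), [41, 45).
Merge the second list: [3, 17), [28, 34).
[8, 15) lies entirely inside B → drops out.
[18, 24) is untouched.
[26, 27) is untouched.
[41, 45) is untouched.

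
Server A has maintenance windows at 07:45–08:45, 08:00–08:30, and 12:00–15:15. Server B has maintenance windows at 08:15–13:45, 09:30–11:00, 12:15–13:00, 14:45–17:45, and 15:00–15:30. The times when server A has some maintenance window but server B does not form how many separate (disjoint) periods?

Merge the first list: 07:45-08:45, 12:00-15:15.
Merge the second list: 08:15-13:45, 14:45-17:45.
A \ B = 07:45-08:15, 13:45-14:45.
That is 2 disjoint pieces.

2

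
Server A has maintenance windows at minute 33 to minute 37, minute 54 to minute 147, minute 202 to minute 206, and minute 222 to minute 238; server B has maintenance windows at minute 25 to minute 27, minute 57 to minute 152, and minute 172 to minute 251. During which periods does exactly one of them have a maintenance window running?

minute 25 to minute 27, minute 33 to minute 37, minute 54 to minute 57, minute 147 to minute 152, minute 172 to minute 202, minute 206 to minute 222, minute 238 to minute 251

A but not B: minute 33 to minute 37, minute 54 to minute 57.
B but not A: minute 25 to minute 27, minute 147 to minute 152, minute 172 to minute 202, minute 206 to minute 222, minute 238 to minute 251.
Combining gives A △ B.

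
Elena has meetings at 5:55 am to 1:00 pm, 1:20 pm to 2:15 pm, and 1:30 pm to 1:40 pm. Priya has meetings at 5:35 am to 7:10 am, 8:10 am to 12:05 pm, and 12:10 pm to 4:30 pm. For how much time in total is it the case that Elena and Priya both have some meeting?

Merge the first list: 5:55 am–1:00 pm, 1:20 pm–2:15 pm.
A ∩ B = 5:55 am–7:10 am, 8:10 am–12:05 pm, 12:10 pm–1:00 pm, 1:20 pm–2:15 pm.
Total: 1 h 15 min + 3 h 55 min + 50 min + 55 min = 6 h 55 min.

6 h 55 min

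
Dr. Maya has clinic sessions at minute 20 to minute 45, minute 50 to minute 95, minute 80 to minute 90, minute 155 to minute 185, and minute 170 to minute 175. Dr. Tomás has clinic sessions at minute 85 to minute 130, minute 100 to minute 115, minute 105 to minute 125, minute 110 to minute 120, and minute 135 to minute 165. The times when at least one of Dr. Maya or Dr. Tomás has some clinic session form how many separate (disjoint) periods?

A, merged: minute 20 to minute 45, minute 50 to minute 95, minute 155 to minute 185.
B, merged: minute 85 to minute 130, minute 135 to minute 165.
A ∪ B = minute 20 to minute 45, minute 50 to minute 130, minute 135 to minute 185.
That is 3 disjoint pieces.

3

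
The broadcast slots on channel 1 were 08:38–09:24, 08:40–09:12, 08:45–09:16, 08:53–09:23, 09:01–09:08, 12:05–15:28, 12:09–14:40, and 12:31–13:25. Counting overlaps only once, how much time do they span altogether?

Merged: 08:38–09:24, 12:05–15:28.
Lengths: 46 min + 3 h 23 min = 4 h 9 min.

4 h 9 min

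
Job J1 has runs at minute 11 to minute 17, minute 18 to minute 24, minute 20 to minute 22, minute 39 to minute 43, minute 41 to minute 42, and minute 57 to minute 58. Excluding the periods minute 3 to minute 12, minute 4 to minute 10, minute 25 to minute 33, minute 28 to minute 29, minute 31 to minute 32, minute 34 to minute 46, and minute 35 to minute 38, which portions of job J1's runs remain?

minute 12 to minute 17, minute 18 to minute 24, minute 57 to minute 58

Merge the first list: minute 11 to minute 17, minute 18 to minute 24, minute 39 to minute 43, minute 57 to minute 58.
Merge the second list: minute 3 to minute 12, minute 25 to minute 33, minute 34 to minute 46.
minute 11 to minute 17 \ B = minute 12 to minute 17.
minute 18 to minute 24: nothing removed.
minute 39 to minute 43: entirely removed.
minute 57 to minute 58: nothing removed.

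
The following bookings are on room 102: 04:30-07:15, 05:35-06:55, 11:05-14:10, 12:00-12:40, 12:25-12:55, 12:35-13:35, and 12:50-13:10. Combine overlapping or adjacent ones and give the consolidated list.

05:35-06:55 overlaps/touches 04:30-07:15 → extend to 04:30-07:15.
11:05-14:10 is disjoint → start new block.
12:00-12:40 overlaps/touches 11:05-14:10 → extend to 11:05-14:10.
12:25-12:55 overlaps/touches 11:05-14:10 → extend to 11:05-14:10.
12:35-13:35 overlaps/touches 11:05-14:10 → extend to 11:05-14:10.
12:50-13:10 overlaps/touches 11:05-14:10 → extend to 11:05-14:10.

04:30-07:15, 11:05-14:10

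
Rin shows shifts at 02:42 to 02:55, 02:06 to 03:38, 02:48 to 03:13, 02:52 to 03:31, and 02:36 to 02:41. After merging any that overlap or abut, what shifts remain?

02:06-03:38

Sort by start: 02:06-03:38, 02:36-02:41, 02:42-02:55, 02:48-03:13, 02:52-03:31.
02:36-02:41 overlaps/touches 02:06-03:38 → extend to 02:06-03:38.
02:42-02:55 overlaps/touches 02:06-03:38 → extend to 02:06-03:38.
02:48-03:13 overlaps/touches 02:06-03:38 → extend to 02:06-03:38.
02:52-03:31 overlaps/touches 02:06-03:38 → extend to 02:06-03:38.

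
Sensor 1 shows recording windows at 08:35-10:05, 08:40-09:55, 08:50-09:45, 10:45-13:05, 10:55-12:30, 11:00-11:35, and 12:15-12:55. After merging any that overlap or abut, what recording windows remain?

08:35–10:05, 10:45–13:05

08:40–09:55 overlaps/touches 08:35–10:05 → extend to 08:35–10:05.
08:50–09:45 overlaps/touches 08:35–10:05 → extend to 08:35–10:05.
10:45–13:05 is disjoint → start new block.
10:55–12:30 overlaps/touches 10:45–13:05 → extend to 10:45–13:05.
11:00–11:35 overlaps/touches 10:45–13:05 → extend to 10:45–13:05.
12:15–12:55 overlaps/touches 10:45–13:05 → extend to 10:45–13:05.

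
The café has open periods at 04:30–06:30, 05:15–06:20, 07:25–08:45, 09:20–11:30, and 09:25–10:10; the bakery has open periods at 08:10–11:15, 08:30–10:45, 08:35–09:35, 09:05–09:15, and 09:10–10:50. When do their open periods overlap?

08:10–08:45, 09:20–11:15

First set merges to 04:30–06:30, 07:25–08:45, 09:20–11:30.
Second set merges to 08:10–11:15.
04:30–06:30 falls entirely outside B.
07:25–08:45 overlaps B on 08:10–08:45.
09:20–11:30 overlaps B on 09:20–11:15.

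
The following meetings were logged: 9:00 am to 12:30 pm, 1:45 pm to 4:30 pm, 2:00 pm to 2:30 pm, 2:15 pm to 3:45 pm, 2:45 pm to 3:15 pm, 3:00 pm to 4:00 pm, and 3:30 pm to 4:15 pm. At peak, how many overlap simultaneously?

Walk the sorted start/end points keeping a running depth.
The depth first hits 4 at 3:00 pm.

4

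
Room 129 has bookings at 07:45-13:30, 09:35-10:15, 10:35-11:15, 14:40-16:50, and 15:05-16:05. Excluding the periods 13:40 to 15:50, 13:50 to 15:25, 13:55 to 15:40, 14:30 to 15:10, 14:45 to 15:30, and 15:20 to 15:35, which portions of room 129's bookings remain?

07:45-13:30, 15:50-16:50

A, merged: 07:45-13:30, 14:40-16:50.
B, merged: 13:40-15:50.
07:45-13:30: no B overlap → unchanged.
14:40-16:50 minus B → 15:50-16:50.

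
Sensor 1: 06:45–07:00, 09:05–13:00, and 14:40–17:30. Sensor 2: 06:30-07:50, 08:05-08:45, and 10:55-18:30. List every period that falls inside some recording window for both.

06:45–07:00 meets the second set on 06:45–07:00.
09:05–13:00 meets the second set on 10:55–13:00.
14:40–17:30 meets the second set on 14:40–17:30.

06:45–07:00, 10:55–13:00, 14:40–17:30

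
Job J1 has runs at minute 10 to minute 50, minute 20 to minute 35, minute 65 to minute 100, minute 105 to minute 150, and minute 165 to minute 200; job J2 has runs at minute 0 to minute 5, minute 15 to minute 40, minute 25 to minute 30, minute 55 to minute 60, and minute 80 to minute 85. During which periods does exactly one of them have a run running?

A, merged: minute 10 to minute 50, minute 65 to minute 100, minute 105 to minute 150, minute 165 to minute 200.
B, merged: minute 0 to minute 5, minute 15 to minute 40, minute 55 to minute 60, minute 80 to minute 85.
A \ B = minute 10 to minute 15, minute 40 to minute 50, minute 65 to minute 80, minute 85 to minute 100, minute 105 to minute 150, minute 165 to minute 200.
B \ A = minute 0 to minute 5, minute 55 to minute 60.
Union of the two gives the symmetric difference.

minute 0 to minute 5, minute 10 to minute 15, minute 40 to minute 50, minute 55 to minute 60, minute 65 to minute 80, minute 85 to minute 100, minute 105 to minute 150, minute 165 to minute 200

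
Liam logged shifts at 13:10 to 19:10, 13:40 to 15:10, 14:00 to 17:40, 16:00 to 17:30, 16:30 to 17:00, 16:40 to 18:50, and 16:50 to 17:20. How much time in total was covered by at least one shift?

Merged: 13:10–19:10.
Length: 6 h.

6 h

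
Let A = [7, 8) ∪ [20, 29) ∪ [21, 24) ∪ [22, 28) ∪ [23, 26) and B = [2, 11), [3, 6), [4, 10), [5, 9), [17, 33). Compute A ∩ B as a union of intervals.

[7, 8) ∪ [20, 29)

A, merged: [7, 8), [20, 29).
B, merged: [2, 11), [17, 33).
[7, 8) ∩ B → [7, 8).
[20, 29) ∩ B → [20, 29).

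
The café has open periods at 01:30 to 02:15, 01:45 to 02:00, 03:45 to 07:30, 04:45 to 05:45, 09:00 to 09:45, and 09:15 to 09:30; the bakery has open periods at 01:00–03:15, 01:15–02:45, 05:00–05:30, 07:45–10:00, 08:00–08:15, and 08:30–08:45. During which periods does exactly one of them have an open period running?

01:00–01:30, 02:15–03:15, 03:45–05:00, 05:30–07:30, 07:45–09:00, 09:45–10:00

Merge the first list: 01:30–02:15, 03:45–07:30, 09:00–09:45.
Merge the second list: 01:00–03:15, 05:00–05:30, 07:45–10:00.
A \ B = 03:45–05:00, 05:30–07:30.
B \ A = 01:00–01:30, 02:15–03:15, 07:45–09:00, 09:45–10:00.
Union of the two gives the symmetric difference.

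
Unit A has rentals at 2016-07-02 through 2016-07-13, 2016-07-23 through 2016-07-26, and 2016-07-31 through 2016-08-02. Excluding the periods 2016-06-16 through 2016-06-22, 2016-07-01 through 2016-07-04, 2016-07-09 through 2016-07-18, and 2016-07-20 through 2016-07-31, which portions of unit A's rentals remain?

2016-07-05 through 2016-07-08, 2016-08-01 through 2016-08-02

2016-07-02 through 2016-07-13 \ B = 2016-07-05 through 2016-07-08.
2016-07-23 through 2016-07-26: entirely removed.
2016-07-31 through 2016-08-02 \ B = 2016-08-01 through 2016-08-02.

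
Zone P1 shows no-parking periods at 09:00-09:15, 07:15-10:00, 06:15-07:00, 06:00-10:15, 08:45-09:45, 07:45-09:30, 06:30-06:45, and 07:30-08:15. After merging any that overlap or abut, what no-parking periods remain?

Sort by start: 06:00–10:15, 06:15–07:00, 06:30–06:45, 07:15–10:00, 07:30–08:15, 07:45–09:30, 08:45–09:45, 09:00–09:15.
06:15–07:00 overlaps/touches 06:00–10:15 → extend to 06:00–10:15.
06:30–06:45 overlaps/touches 06:00–10:15 → extend to 06:00–10:15.
07:15–10:00 overlaps/touches 06:00–10:15 → extend to 06:00–10:15.
07:30–08:15 overlaps/touches 06:00–10:15 → extend to 06:00–10:15.
07:45–09:30 overlaps/touches 06:00–10:15 → extend to 06:00–10:15.
08:45–09:45 overlaps/touches 06:00–10:15 → extend to 06:00–10:15.
09:00–09:15 overlaps/touches 06:00–10:15 → extend to 06:00–10:15.

06:00–10:15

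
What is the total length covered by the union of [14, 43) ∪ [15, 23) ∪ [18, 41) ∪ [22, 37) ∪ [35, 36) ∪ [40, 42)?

Merged: [14, 43).
Length: 29.

29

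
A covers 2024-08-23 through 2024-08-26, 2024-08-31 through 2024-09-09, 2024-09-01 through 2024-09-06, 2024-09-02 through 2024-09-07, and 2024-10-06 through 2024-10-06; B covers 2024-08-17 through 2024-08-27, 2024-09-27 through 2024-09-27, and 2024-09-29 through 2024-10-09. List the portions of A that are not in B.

2024-08-31 through 2024-09-09

First set merges to 2024-08-23 through 2024-08-26, 2024-08-31 through 2024-09-09, 2024-10-06 through 2024-10-06.
2024-08-23 through 2024-08-26: fully covered by B → removed.
2024-08-31 through 2024-09-09: no B overlap → unchanged.
2024-10-06 through 2024-10-06: fully covered by B → removed.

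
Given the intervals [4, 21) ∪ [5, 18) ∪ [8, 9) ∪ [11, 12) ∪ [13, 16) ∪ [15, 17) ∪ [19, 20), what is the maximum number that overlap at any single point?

4

At 15, 4 of the intervals are simultaneously active.
No point has more.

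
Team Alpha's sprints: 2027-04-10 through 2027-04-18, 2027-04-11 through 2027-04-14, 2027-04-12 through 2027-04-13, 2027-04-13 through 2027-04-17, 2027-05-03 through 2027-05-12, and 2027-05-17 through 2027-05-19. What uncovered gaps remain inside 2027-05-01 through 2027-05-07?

Covered (merged): 2027-04-10 through 2027-04-18, 2027-05-03 through 2027-05-12, 2027-05-17 through 2027-05-19.
Uncovered inside 2027-05-01 through 2027-05-07: 2027-05-01 through 2027-05-02.

2027-05-01 through 2027-05-02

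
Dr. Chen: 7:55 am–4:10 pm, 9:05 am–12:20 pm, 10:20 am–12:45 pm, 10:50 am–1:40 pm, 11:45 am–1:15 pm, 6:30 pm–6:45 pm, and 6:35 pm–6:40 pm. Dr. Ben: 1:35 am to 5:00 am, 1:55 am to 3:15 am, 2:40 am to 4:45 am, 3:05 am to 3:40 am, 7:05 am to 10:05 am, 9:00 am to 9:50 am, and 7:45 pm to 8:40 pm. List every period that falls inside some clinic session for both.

7:55 am–10:05 am

Merge the first list: 7:55 am–4:10 pm, 6:30 pm–6:45 pm.
Merge the second list: 1:35 am–5:00 am, 7:05 am–10:05 am, 7:45 pm–8:40 pm.
7:55 am–4:10 pm overlaps B on 7:55 am–10:05 am.
6:30 pm–6:45 pm falls entirely outside B.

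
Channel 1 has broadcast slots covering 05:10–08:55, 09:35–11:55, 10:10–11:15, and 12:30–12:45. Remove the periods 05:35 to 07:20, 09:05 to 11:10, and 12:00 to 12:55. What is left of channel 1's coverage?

First set merges to 05:10–08:55, 09:35–11:55, 12:30–12:45.
05:10–08:55 \ B = 05:10–05:35, 07:20–08:55.
09:35–11:55 \ B = 11:10–11:55.
12:30–12:45: entirely removed.

05:10–05:35, 07:20–08:55, 11:10–11:55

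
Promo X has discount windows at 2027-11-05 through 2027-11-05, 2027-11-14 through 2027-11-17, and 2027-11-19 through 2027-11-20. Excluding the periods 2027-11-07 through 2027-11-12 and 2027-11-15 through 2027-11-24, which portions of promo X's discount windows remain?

2027-11-05 through 2027-11-05, 2027-11-14 through 2027-11-14

2027-11-05 through 2027-11-05 is untouched.
2027-11-14 through 2027-11-17 with B removed leaves 2027-11-14 through 2027-11-14.
2027-11-19 through 2027-11-20 lies entirely inside B → drops out.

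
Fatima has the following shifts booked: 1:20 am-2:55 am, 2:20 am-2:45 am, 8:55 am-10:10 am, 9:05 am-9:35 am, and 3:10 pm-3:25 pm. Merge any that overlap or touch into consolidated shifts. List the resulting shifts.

1:20 am–2:55 am, 8:55 am–10:10 am, 3:10 pm–3:25 pm

2:20 am–2:45 am overlaps/touches 1:20 am–2:55 am → extend to 1:20 am–2:55 am.
8:55 am–10:10 am is disjoint → start new block.
9:05 am–9:35 am overlaps/touches 8:55 am–10:10 am → extend to 8:55 am–10:10 am.
3:10 pm–3:25 pm is disjoint → start new block.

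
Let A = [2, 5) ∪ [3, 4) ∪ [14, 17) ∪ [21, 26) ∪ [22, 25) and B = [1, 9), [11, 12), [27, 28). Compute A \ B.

Merge the first list: [2, 5), [14, 17), [21, 26).
[2, 5): fully covered by B → removed.
[14, 17): no B overlap → unchanged.
[21, 26): no B overlap → unchanged.

[14, 17) ∪ [21, 26)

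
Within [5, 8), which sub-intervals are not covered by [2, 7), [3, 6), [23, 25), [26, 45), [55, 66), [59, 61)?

[7, 8)

The merged coverage is [2, 7), [23, 25), [26, 45), [55, 66).
Uncovered inside [5, 8): [7, 8).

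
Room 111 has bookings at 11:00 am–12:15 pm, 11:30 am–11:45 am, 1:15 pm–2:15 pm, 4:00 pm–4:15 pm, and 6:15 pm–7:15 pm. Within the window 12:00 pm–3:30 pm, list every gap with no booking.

12:15 pm–1:15 pm, 2:15 pm–3:30 pm

After merging, the occupied span is 11:00 am–12:15 pm, 1:15 pm–2:15 pm, 4:00 pm–4:15 pm, 6:15 pm–7:15 pm.
Complement within 12:00 pm–3:30 pm: 12:15 pm–1:15 pm, 2:15 pm–3:30 pm.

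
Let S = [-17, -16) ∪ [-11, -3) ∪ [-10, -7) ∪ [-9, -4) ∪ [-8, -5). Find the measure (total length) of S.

9

Merged: [-17, -16), [-11, -3).
Lengths: 1 + 8 = 9.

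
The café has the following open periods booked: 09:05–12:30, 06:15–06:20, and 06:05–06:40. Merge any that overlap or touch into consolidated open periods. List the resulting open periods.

Sort by start: 06:05–06:40, 06:15–06:20, 09:05–12:30.
06:15–06:20 overlaps/touches 06:05–06:40 → extend to 06:05–06:40.
09:05–12:30 is disjoint → start new block.

06:05–06:40, 09:05–12:30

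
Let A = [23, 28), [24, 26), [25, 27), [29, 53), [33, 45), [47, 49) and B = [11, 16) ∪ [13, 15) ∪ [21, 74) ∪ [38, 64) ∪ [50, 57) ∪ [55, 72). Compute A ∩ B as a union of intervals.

[23, 28) ∪ [29, 53)

A, merged: [23, 28), [29, 53).
B, merged: [11, 16), [21, 74).
[23, 28) overlaps B on [23, 28).
[29, 53) overlaps B on [29, 53).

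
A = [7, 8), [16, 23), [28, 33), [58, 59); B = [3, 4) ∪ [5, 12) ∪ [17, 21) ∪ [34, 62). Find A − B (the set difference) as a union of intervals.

[16, 17) ∪ [21, 23) ∪ [28, 33)

[7, 8): fully covered by B → removed.
[16, 23) minus B → [16, 17), [21, 23).
[28, 33): no B overlap → unchanged.
[58, 59): fully covered by B → removed.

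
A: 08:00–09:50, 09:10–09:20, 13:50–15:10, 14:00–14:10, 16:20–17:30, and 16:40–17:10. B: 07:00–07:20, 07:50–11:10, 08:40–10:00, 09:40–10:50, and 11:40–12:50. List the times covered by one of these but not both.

A, merged: 08:00–09:50, 13:50–15:10, 16:20–17:30.
B, merged: 07:00–07:20, 07:50–11:10, 11:40–12:50.
A but not B: 13:50–15:10, 16:20–17:30.
B but not A: 07:00–07:20, 07:50–08:00, 09:50–11:10, 11:40–12:50.
Combining gives A △ B.

07:00–07:20, 07:50–08:00, 09:50–11:10, 11:40–12:50, 13:50–15:10, 16:20–17:30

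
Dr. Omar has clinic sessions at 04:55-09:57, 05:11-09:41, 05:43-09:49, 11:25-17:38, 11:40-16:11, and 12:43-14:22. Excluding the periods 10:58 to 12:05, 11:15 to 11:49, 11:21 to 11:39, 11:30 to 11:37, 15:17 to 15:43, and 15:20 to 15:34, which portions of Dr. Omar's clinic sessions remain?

04:55–09:57, 12:05–15:17, 15:43–17:38

A, merged: 04:55–09:57, 11:25–17:38.
B, merged: 10:58–12:05, 15:17–15:43.
04:55–09:57 is untouched.
11:25–17:38 with B removed leaves 12:05–15:17, 15:43–17:38.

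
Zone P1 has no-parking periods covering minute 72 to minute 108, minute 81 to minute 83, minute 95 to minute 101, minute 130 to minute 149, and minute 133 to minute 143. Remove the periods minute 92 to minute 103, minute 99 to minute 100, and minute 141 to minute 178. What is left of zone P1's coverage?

minute 72 to minute 92, minute 103 to minute 108, minute 130 to minute 141

First set merges to minute 72 to minute 108, minute 130 to minute 149.
Second set merges to minute 92 to minute 103, minute 141 to minute 178.
minute 72 to minute 108 \ B = minute 72 to minute 92, minute 103 to minute 108.
minute 130 to minute 149 \ B = minute 130 to minute 141.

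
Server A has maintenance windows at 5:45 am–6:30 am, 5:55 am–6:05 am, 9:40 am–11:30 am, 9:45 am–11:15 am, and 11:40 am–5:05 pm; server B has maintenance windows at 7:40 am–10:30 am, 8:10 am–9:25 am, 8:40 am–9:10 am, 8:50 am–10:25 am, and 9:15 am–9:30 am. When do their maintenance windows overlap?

Merge the first list: 5:45 am–6:30 am, 9:40 am–11:30 am, 11:40 am–5:05 pm.
Merge the second list: 7:40 am–10:30 am.
5:45 am–6:30 am: no overlap with the second set.
9:40 am–11:30 am meets the second set on 9:40 am–10:30 am.
11:40 am–5:05 pm: no overlap with the second set.

9:40 am–10:30 am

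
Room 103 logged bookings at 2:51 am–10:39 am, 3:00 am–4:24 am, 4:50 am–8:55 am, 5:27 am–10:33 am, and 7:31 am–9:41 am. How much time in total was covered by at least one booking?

7 h 48 min

Merged: 2:51 am–10:39 am.
Length: 7 h 48 min.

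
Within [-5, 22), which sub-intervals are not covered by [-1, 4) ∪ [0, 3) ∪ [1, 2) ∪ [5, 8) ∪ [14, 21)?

After merging, the occupied span is [-1, 4), [5, 8), [14, 21).
Complement within [-5, 22): [-5, -1), [4, 5), [8, 14), [21, 22).

[-5, -1) ∪ [4, 5) ∪ [8, 14) ∪ [21, 22)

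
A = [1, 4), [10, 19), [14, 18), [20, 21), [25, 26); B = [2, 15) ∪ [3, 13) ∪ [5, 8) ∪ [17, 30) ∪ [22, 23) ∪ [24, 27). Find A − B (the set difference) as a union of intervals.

[1, 2) ∪ [15, 17)

A, merged: [1, 4), [10, 19), [20, 21), [25, 26).
B, merged: [2, 15), [17, 30).
[1, 4) \ B = [1, 2).
[10, 19) \ B = [15, 17).
[20, 21): entirely removed.
[25, 26): entirely removed.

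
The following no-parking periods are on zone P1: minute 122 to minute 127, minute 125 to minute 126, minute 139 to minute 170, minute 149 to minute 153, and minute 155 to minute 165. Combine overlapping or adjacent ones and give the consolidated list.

minute 125 to minute 126 overlaps/touches minute 122 to minute 127 → extend to minute 122 to minute 127.
minute 139 to minute 170 is disjoint → start new block.
minute 149 to minute 153 overlaps/touches minute 139 to minute 170 → extend to minute 139 to minute 170.
minute 155 to minute 165 overlaps/touches minute 139 to minute 170 → extend to minute 139 to minute 170.

minute 122 to minute 127, minute 139 to minute 170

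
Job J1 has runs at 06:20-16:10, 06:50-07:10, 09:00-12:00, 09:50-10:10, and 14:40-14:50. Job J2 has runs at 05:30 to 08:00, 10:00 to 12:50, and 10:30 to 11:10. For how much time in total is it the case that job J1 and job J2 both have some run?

4 h 30 min

First set merges to 06:20-16:10.
Second set merges to 05:30-08:00, 10:00-12:50.
A ∩ B = 06:20-08:00, 10:00-12:50.
Total: 1 h 40 min + 2 h 50 min = 4 h 30 min.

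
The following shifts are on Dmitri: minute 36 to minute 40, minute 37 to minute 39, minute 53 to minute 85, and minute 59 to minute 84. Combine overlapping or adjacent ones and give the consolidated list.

minute 36 to minute 40, minute 53 to minute 85

minute 37 to minute 39 overlaps/touches minute 36 to minute 40 → extend to minute 36 to minute 40.
minute 53 to minute 85 is disjoint → start new block.
minute 59 to minute 84 overlaps/touches minute 53 to minute 85 → extend to minute 53 to minute 85.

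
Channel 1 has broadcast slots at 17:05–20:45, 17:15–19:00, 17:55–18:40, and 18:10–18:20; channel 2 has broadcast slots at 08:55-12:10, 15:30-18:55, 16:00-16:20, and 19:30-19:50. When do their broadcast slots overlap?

17:05–18:55, 19:30–19:50

First set merges to 17:05–20:45.
Second set merges to 08:55–12:10, 15:30–18:55, 19:30–19:50.
17:05–20:45 ∩ B → 17:05–18:55, 19:30–19:50.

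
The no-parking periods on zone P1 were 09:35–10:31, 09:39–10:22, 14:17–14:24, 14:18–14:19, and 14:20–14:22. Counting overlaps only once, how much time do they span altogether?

1 h 3 min

Merged: 09:35-10:31, 14:17-14:24.
Lengths: 56 min + 7 min = 1 h 3 min.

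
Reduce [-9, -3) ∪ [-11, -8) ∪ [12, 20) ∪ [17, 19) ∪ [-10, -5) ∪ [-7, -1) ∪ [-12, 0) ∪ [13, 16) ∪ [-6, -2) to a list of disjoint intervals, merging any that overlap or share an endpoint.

[-12, 0) ∪ [12, 20)

Sort by start: [-12, 0), [-11, -8), [-10, -5), [-9, -3), [-7, -1), [-6, -2), [12, 20), [13, 16), [17, 19).
[-11, -8) overlaps/touches [-12, 0) → extend to [-12, 0).
[-10, -5) overlaps/touches [-12, 0) → extend to [-12, 0).
[-9, -3) overlaps/touches [-12, 0) → extend to [-12, 0).
[-7, -1) overlaps/touches [-12, 0) → extend to [-12, 0).
[-6, -2) overlaps/touches [-12, 0) → extend to [-12, 0).
[12, 20) is disjoint → start new block.
[13, 16) overlaps/touches [12, 20) → extend to [12, 20).
[17, 19) overlaps/touches [12, 20) → extend to [12, 20).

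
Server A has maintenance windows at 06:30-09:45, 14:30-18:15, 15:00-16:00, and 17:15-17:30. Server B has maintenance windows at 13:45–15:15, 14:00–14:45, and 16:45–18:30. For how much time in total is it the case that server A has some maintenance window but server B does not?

4 h 45 min

Merge the first list: 06:30–09:45, 14:30–18:15.
Merge the second list: 13:45–15:15, 16:45–18:30.
A \ B = 06:30–09:45, 15:15–16:45.
Total: 3 h 15 min + 1 h 30 min = 4 h 45 min.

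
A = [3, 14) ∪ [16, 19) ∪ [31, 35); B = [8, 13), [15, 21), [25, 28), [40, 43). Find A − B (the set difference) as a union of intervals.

[3, 14) with B removed leaves [3, 8), [13, 14).
[16, 19) lies entirely inside B → drops out.
[31, 35) is untouched.

[3, 8) ∪ [13, 14) ∪ [31, 35)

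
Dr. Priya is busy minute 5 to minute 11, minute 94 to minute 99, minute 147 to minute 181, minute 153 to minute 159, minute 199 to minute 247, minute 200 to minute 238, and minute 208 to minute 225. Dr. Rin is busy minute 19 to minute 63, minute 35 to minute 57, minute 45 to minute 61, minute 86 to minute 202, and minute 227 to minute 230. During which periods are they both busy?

Merge the first list: minute 5 to minute 11, minute 94 to minute 99, minute 147 to minute 181, minute 199 to minute 247.
Merge the second list: minute 19 to minute 63, minute 86 to minute 202, minute 227 to minute 230.
minute 5 to minute 11 falls entirely outside B.
minute 94 to minute 99 overlaps B on minute 94 to minute 99.
minute 147 to minute 181 overlaps B on minute 147 to minute 181.
minute 199 to minute 247 overlaps B on minute 199 to minute 202, minute 227 to minute 230.

minute 94 to minute 99, minute 147 to minute 181, minute 199 to minute 202, minute 227 to minute 230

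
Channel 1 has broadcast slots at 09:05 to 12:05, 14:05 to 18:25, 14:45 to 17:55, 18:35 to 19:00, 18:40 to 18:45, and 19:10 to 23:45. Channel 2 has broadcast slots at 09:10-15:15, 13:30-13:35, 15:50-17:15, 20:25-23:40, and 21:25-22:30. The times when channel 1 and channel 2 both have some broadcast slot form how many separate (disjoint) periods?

Merge the first list: 09:05–12:05, 14:05–18:25, 18:35–19:00, 19:10–23:45.
Merge the second list: 09:10–15:15, 15:50–17:15, 20:25–23:40.
A ∩ B = 09:10–12:05, 14:05–15:15, 15:50–17:15, 20:25–23:40.
That is 4 disjoint pieces.

4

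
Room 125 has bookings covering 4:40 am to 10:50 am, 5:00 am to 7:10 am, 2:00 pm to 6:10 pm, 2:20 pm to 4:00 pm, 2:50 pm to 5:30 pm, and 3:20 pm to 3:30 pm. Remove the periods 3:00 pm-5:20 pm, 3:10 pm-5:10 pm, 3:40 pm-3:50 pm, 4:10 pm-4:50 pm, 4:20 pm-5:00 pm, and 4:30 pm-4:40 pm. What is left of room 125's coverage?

First set merges to 4:40 am–10:50 am, 2:00 pm–6:10 pm.
Second set merges to 3:00 pm–5:20 pm.
4:40 am–10:50 am: no B overlap → unchanged.
2:00 pm–6:10 pm minus B → 2:00 pm–3:00 pm, 5:20 pm–6:10 pm.

4:40 am–10:50 am, 2:00 pm–3:00 pm, 5:20 pm–6:10 pm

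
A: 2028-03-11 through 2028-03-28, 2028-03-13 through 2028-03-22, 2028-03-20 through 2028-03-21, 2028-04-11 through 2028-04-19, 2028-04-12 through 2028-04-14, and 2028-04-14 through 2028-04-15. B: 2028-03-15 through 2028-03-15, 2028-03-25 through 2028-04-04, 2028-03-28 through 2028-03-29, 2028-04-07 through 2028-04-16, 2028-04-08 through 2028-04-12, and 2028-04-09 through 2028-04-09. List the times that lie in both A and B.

2028-03-15 through 2028-03-15, 2028-03-25 through 2028-03-28, 2028-04-11 through 2028-04-16

A, merged: 2028-03-11 through 2028-03-28, 2028-04-11 through 2028-04-19.
B, merged: 2028-03-15 through 2028-03-15, 2028-03-25 through 2028-04-04, 2028-04-07 through 2028-04-16.
2028-03-11 through 2028-03-28 overlaps B on 2028-03-15 through 2028-03-15, 2028-03-25 through 2028-03-28.
2028-04-11 through 2028-04-19 overlaps B on 2028-04-11 through 2028-04-16.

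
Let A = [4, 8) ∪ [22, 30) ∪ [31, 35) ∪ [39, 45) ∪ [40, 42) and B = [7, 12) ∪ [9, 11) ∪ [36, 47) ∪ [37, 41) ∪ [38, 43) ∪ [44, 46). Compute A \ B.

[4, 7) ∪ [22, 30) ∪ [31, 35)

Merge the first list: [4, 8), [22, 30), [31, 35), [39, 45).
Merge the second list: [7, 12), [36, 47).
[4, 8) minus B → [4, 7).
[22, 30): no B overlap → unchanged.
[31, 35): no B overlap → unchanged.
[39, 45): fully covered by B → removed.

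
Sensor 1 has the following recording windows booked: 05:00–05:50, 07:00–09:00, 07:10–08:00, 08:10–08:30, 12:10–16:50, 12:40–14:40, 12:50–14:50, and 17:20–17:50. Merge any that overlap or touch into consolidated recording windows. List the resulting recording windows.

07:00-09:00 is disjoint → start new block.
07:10-08:00 overlaps/touches 07:00-09:00 → extend to 07:00-09:00.
08:10-08:30 overlaps/touches 07:00-09:00 → extend to 07:00-09:00.
12:10-16:50 is disjoint → start new block.
12:40-14:40 overlaps/touches 12:10-16:50 → extend to 12:10-16:50.
12:50-14:50 overlaps/touches 12:10-16:50 → extend to 12:10-16:50.
17:20-17:50 is disjoint → start new block.

05:00-05:50, 07:00-09:00, 12:10-16:50, 17:20-17:50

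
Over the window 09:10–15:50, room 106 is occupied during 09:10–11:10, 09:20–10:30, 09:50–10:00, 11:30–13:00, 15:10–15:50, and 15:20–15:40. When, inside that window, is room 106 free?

After merging, the occupied span is 09:10–11:10, 11:30–13:00, 15:10–15:50.
Gaps within 09:10–15:50: 11:10–11:30, 13:00–15:10.

11:10–11:30, 13:00–15:10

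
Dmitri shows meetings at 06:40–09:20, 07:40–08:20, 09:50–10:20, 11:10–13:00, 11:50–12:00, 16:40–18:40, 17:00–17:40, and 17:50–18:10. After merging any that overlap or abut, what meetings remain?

06:40–09:20, 09:50–10:20, 11:10–13:00, 16:40–18:40

07:40–08:20 overlaps/touches 06:40–09:20 → extend to 06:40–09:20.
09:50–10:20 is disjoint → start new block.
11:10–13:00 is disjoint → start new block.
11:50–12:00 overlaps/touches 11:10–13:00 → extend to 11:10–13:00.
16:40–18:40 is disjoint → start new block.
17:00–17:40 overlaps/touches 16:40–18:40 → extend to 16:40–18:40.
17:50–18:10 overlaps/touches 16:40–18:40 → extend to 16:40–18:40.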